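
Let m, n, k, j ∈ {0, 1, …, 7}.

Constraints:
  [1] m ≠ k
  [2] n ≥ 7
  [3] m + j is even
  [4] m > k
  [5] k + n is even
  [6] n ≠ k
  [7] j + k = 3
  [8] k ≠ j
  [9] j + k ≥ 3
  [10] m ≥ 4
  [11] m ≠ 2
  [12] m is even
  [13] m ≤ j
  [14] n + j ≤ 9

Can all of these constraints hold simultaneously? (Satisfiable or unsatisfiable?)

Unsatisfiable

From constraint 2: n ≥ 7. From constraints 10 and 13: j ≥ m ≥ 4. Hence n + j ≥ 11. But constraint 14 requires n + j ≤ 9, and 9 < 11. Contradiction.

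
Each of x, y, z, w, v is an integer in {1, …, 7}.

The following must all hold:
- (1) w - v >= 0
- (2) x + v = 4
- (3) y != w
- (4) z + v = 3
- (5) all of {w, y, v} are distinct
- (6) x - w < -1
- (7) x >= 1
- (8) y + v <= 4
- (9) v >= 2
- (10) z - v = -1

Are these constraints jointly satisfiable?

Try x = 2, y = 1, z = 1, w = 4, v = 2.
Check constraint 1: w - v = 2; constraint 2: x + v = 4. The remaining constraints are straightforward to verify.

Satisfiable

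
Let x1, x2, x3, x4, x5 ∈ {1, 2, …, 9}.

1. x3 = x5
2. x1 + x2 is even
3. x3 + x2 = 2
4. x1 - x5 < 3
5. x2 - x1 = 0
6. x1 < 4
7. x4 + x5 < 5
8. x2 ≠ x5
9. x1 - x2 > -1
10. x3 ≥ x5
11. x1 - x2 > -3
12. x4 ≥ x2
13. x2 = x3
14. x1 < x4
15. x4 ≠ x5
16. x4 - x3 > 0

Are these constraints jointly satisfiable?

Unsatisfiable

From constraints 1 and 13, x2 = x3 = x5, so x2 = x5. But constraint 8 says x2 ≠ x5. Contradiction.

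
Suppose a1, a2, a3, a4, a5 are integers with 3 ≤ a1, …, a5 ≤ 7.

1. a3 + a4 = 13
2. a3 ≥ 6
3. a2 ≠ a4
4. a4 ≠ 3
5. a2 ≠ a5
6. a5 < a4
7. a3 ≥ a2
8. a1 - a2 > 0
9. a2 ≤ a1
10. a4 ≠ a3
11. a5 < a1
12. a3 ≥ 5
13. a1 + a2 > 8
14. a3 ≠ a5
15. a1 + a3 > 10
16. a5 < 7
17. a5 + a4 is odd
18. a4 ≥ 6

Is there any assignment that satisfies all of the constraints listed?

Take a1 = 6, a2 = 5, a3 = 6, a4 = 7, a5 = 4. Then constraint 1: a3 + a4 = 13; constraint 8: a1 - a2 = 1; constraint 13: a1 + a2 = 11, and every other listed constraint is also met.

Satisfiable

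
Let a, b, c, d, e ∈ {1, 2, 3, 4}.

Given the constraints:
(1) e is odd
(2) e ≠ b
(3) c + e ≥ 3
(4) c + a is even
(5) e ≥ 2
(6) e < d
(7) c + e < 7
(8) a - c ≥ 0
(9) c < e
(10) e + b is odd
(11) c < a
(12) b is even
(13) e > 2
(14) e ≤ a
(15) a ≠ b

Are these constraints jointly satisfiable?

One satisfying assignment is a = 4, b = 2, c = 2, d = 4, e = 3.
For the less obvious constraints — constraint 3: c + e = 5; constraint 7: c + e = 5; constraint 8: a - c = 2 — and the others hold by inspection.

Satisfiable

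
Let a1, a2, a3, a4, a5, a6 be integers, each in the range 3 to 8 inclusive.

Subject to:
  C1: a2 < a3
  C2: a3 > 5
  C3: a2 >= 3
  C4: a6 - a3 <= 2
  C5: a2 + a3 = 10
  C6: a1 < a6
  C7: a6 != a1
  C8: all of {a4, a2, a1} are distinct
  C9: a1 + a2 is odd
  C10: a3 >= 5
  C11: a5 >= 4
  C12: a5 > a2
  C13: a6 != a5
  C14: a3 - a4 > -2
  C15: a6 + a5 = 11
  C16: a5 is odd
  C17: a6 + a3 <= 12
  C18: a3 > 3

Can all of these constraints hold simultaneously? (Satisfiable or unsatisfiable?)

Satisfiable

Try a1 = 5, a2 = 4, a3 = 6, a4 = 7, a5 = 5, a6 = 6.
Check constraint 4: a6 - a3 = 0; constraint 5: a2 + a3 = 10; constraint 14: a3 - a4 = -1. The remaining constraints are straightforward to verify.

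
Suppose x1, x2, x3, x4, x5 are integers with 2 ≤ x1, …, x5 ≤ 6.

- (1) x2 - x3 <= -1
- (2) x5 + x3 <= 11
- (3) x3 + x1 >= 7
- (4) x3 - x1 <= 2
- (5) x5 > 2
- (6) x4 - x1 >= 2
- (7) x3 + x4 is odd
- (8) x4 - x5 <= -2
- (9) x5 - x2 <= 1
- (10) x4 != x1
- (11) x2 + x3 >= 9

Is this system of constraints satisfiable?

Unsatisfiable

Constraints 1, 4, 6, 8, and 9 give x2 − x5 ≥ -1, x5 − x4 ≥ 2, x4 − x1 ≥ 2, x1 − x3 ≥ -2, x3 − x2 ≥ 1.
Adding all 5 inequalities: the left sides telescope to 0, and the right sides sum to (-1) + 2 + 2 + (-2) + 1 = 2. So 0 ≥ 2, which is false.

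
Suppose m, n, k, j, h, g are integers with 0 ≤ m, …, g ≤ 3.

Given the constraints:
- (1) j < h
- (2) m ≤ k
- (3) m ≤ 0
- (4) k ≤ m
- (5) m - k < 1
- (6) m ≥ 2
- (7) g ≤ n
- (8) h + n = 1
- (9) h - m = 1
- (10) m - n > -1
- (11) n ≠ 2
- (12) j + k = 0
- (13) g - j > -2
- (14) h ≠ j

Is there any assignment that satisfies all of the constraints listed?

From constraint 6: m ≥ 2. From constraint 3: m ≤ 0. But 0 < 2, so no value of m works.

Unsatisfiable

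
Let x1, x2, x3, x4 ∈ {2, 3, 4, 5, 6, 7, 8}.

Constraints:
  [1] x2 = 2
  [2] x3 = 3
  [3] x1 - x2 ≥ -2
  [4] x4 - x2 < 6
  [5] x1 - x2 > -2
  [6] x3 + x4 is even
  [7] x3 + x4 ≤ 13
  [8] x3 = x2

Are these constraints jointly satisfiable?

Constraint 2 fixes x3 = 3 and constraint 1 fixes x2 = 2, but constraint 8 requires x3 = x2. Since 3 ≠ 2, contradiction.

Unsatisfiable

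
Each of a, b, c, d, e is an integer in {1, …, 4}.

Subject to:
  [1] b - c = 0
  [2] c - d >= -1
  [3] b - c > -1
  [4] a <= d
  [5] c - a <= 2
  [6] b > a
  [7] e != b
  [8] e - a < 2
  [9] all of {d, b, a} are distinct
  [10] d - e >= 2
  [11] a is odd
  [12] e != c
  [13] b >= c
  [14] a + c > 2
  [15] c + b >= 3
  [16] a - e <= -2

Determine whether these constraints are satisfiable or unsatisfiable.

Unsatisfiable

Constraints 2, 5, 10, and 16 give c − d ≥ -1, d − e ≥ 2, e − a ≥ 2, a − c ≥ -2.
Adding all 4 inequalities: the left sides telescope to 0, and the right sides sum to (-1) + 2 + 2 + (-2) = 1. So 0 ≥ 1, which is false.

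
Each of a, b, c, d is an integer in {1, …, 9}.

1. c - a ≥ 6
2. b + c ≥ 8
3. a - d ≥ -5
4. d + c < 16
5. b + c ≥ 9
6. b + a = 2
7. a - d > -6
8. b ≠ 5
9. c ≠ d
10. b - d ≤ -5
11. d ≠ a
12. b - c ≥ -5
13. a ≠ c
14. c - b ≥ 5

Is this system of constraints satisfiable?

Constraints 1, 3, 10, and 12 give c − a ≥ 6, a − d ≥ -5, d − b ≥ 5, b − c ≥ -5.
Adding all 4 inequalities: the left sides telescope to 0, and the right sides sum to 6 + (-5) + 5 + (-5) = 1. So 0 ≥ 1, which is false.

Unsatisfiable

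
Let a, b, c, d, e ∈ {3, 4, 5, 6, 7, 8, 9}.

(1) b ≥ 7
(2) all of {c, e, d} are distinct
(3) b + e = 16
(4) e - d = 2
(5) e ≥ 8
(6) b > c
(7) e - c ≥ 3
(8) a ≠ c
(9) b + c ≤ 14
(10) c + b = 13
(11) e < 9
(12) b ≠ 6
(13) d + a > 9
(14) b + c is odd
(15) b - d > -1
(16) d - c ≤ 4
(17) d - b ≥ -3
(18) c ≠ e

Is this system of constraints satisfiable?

Satisfiable

Setting (a, b, c, d, e) = (4, 8, 5, 6, 8) satisfies everything: constraint 3: b + e = 16; constraint 4: e - d = 2, and the others follow.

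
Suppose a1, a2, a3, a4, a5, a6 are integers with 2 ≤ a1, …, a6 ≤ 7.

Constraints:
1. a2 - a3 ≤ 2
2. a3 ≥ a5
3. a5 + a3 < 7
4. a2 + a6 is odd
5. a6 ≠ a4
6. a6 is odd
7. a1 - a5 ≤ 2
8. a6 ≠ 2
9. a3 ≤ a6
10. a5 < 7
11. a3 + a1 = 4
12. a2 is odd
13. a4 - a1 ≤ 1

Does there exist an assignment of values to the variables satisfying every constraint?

Unsatisfiable

Constraint 12 makes a2 odd and constraint 6 makes a6 odd, so a2 + a6 must be even. Constraint 4 says a2 + a6 is odd — contradiction.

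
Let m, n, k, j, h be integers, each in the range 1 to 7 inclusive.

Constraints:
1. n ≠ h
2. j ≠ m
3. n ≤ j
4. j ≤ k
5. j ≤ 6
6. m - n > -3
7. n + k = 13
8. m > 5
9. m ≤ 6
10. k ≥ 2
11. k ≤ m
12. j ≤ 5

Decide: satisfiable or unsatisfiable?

Unsatisfiable

From constraints 3 and 12: n ≤ j ≤ 5. From constraints 9 and 11: k ≤ m ≤ 6. Hence n + k ≤ 11. But constraint 7 requires n + k = 13, and 13 > 11. Contradiction.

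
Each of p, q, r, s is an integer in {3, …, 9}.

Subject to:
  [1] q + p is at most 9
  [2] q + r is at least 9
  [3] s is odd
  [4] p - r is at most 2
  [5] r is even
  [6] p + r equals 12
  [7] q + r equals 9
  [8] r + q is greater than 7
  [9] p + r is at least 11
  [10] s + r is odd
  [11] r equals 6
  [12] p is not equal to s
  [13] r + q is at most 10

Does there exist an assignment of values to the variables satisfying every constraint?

Satisfiable

Try p = 6, q = 3, r = 6, s = 5.
Check constraint 1: q + p = 9; constraint 2: q + r = 9; constraint 4: p - r = 0. The remaining constraints are straightforward to verify.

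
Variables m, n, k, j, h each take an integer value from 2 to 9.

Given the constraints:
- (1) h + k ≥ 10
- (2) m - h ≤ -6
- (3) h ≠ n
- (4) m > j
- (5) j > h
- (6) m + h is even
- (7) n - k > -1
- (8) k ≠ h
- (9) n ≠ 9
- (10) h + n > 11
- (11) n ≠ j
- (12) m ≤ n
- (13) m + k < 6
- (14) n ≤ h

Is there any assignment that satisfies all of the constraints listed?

Unsatisfiable

Constraints 4, 5, 12, and 14 give n ≤ h, h < j, j < m, m ≤ n. Chaining: n ≤ h < j < m ≤ n, which forces n < n — impossible.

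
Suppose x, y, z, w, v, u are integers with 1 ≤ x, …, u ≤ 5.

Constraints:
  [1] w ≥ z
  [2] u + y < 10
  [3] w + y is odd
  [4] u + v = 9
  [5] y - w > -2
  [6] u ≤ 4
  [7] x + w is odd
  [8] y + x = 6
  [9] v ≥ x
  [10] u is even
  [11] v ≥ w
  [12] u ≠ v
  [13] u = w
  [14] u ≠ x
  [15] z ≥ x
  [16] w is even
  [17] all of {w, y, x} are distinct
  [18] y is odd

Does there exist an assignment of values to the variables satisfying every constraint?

Take x = 1, y = 5, z = 3, w = 4, v = 5, u = 4. Then constraint 2: u + y = 9; constraint 4: u + v = 9; constraint 5: y - w = 1, and every other listed constraint is also met.

Satisfiable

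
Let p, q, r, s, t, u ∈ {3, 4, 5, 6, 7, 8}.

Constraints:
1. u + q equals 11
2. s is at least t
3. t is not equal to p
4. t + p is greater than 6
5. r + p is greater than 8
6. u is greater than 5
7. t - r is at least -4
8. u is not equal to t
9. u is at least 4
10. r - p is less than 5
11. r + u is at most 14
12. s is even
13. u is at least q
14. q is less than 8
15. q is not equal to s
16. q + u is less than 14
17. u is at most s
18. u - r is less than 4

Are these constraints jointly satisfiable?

Setting (p, q, r, s, t, u) = (4, 4, 6, 8, 3, 7) satisfies everything: constraint 1: u + q = 11; constraint 4: t + p = 7; constraint 5: r + p = 10, and the others follow.

Satisfiable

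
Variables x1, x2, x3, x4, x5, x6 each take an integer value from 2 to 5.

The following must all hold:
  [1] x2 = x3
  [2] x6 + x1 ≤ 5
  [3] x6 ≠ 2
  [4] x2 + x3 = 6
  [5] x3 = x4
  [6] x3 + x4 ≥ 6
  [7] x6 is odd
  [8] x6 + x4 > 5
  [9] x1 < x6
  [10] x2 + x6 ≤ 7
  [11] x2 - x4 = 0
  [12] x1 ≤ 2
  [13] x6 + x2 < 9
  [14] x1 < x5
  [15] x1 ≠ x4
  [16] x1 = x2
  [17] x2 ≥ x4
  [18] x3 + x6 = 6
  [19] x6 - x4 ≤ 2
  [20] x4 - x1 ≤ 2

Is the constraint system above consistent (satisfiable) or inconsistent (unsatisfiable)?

From constraints 1, 5, and 16, x1 = x2 = x3 = x4, so x1 = x4. But constraint 15 says x1 ≠ x4. Contradiction.

Unsatisfiable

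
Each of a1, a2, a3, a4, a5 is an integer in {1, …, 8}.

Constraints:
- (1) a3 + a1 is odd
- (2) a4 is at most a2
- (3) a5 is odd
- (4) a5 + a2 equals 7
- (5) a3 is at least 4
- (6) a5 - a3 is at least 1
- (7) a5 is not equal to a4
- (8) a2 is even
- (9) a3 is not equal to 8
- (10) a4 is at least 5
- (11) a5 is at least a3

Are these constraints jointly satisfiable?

From constraints 5 and 11: a5 ≥ a3 ≥ 4. From constraints 2 and 10: a2 ≥ a4 ≥ 5. Hence a5 + a2 ≥ 9. But constraint 4 requires a5 + a2 = 7, and 7 < 9. Contradiction.

Unsatisfiable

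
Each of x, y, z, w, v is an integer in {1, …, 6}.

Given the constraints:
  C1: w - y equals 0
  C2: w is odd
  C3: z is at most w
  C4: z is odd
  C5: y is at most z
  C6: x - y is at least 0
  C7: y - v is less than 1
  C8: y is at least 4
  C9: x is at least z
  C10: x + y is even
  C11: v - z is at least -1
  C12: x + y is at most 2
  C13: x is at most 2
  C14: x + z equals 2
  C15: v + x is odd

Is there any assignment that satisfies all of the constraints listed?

From constraints 5 and 8: z ≥ y and y ≥ 4, so z ≥ 4. From constraints 9 and 13: z ≤ x and x ≤ 2, so z ≤ 2. But 2 < 4, so no value of z works.

Unsatisfiable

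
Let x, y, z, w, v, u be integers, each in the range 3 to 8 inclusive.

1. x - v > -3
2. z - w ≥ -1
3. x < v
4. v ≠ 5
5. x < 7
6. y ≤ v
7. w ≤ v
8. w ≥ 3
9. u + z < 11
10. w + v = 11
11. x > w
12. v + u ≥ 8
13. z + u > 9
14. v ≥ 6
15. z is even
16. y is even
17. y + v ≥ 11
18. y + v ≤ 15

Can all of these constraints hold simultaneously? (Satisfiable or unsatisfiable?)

Satisfiable

Try x = 5, y = 6, z = 6, w = 4, v = 7, u = 4.
Check constraint 1: x - v = -2; constraint 2: z - w = 2; constraint 9: u + z = 10. The remaining constraints are straightforward to verify.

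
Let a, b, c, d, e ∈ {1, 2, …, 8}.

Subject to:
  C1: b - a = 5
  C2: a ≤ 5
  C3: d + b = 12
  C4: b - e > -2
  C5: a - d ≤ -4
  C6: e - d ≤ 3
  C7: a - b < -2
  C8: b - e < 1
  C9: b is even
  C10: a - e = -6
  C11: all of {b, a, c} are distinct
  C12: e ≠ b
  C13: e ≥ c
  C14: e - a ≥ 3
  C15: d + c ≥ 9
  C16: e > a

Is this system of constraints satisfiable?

Satisfiable

Take a = 1, b = 6, c = 4, d = 6, e = 7. Then constraint 1: b - a = 5; constraint 3: d + b = 12, and every other listed constraint is also met.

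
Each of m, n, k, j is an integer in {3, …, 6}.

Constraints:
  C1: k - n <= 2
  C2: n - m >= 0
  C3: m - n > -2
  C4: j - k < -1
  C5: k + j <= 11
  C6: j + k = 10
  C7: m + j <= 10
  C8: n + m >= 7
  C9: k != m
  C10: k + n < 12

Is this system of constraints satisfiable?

The assignment m = 4, n = 5, k = 6, j = 4 works:
  constraint 1 holds since k - n = 1.
  constraint 2 holds since n - m = 1.
  constraint 3 holds since m - n = -1.
The rest check out directly.

Satisfiable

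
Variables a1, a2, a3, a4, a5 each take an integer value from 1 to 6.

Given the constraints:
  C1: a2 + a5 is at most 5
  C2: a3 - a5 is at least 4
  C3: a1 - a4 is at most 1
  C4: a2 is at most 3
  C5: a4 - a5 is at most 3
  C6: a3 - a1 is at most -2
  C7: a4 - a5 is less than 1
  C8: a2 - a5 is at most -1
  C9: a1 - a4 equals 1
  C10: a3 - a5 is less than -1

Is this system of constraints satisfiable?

Constraints 2, 3, 5, and 6 give a5 − a4 ≥ -3, a4 − a1 ≥ -1, a1 − a3 ≥ 2, a3 − a5 ≥ 4.
Adding all 4 inequalities: the left sides telescope to 0, and the right sides sum to (-3) + (-1) + 2 + 4 = 2. So 0 ≥ 2, which is false.

Unsatisfiable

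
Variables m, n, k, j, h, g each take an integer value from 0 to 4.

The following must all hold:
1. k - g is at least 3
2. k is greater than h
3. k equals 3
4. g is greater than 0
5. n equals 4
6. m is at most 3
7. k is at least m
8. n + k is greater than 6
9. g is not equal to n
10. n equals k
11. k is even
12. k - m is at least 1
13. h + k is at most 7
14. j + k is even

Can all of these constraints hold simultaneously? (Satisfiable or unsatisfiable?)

Constraint 5 fixes n = 4 and constraint 3 fixes k = 3, but constraint 10 requires n = k. Since 4 ≠ 3, contradiction.

Unsatisfiable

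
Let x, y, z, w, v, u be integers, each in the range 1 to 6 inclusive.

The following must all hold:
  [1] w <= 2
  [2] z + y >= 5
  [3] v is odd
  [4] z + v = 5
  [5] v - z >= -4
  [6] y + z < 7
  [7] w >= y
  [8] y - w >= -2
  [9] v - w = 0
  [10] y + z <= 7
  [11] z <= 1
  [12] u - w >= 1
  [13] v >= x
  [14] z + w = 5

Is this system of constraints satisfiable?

From constraint 11: z ≤ 1. From constraints 1 and 7: y ≤ w ≤ 2. Hence z + y ≤ 3. But constraint 2 requires z + y ≥ 5, and 5 > 3. Contradiction.

Unsatisfiable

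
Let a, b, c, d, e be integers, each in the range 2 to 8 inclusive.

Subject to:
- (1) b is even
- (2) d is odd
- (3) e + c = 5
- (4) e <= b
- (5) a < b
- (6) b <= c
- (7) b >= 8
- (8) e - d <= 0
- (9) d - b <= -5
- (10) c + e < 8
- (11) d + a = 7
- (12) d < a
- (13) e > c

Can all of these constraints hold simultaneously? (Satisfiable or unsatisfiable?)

Unsatisfiable

Constraints 5, 6, 8, 12, and 13 give c < e, e ≤ d, d < a, a < b, b ≤ c. Chaining: c < e ≤ d < a < b ≤ c, which forces c < c — impossible.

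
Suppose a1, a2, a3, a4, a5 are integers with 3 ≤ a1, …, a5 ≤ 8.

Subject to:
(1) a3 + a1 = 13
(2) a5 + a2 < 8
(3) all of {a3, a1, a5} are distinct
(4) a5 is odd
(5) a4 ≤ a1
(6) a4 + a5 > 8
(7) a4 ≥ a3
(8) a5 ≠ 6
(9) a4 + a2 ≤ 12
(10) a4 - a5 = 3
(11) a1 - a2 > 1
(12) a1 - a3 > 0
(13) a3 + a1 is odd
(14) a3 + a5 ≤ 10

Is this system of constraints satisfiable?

Take a1 = 7, a2 = 4, a3 = 6, a4 = 6, a5 = 3. Then constraint 1: a3 + a1 = 13; constraint 2: a5 + a2 = 7; constraint 6: a4 + a5 = 9, and every other listed constraint is also met.

Satisfiable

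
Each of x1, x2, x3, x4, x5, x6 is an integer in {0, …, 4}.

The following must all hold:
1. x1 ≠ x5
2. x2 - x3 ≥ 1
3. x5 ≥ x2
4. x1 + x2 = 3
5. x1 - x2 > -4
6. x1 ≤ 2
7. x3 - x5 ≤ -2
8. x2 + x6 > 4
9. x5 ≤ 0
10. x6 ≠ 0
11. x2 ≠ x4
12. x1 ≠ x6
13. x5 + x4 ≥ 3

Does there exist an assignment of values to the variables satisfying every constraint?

Unsatisfiable

From constraint 6: x1 ≤ 2. From constraints 3 and 9: x2 ≤ x5 ≤ 0. Hence x1 + x2 ≤ 2. But constraint 4 requires x1 + x2 = 3, and 3 > 2. Contradiction.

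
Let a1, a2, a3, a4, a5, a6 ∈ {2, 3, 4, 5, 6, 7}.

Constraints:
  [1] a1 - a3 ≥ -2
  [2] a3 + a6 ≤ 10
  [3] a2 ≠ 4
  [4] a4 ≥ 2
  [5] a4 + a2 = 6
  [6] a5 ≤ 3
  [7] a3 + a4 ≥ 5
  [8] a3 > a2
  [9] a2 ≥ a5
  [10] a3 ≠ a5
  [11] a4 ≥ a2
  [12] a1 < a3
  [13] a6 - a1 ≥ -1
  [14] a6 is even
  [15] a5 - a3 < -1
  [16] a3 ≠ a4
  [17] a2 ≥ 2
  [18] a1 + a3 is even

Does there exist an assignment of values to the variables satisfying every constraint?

Satisfiable

Take a1 = 2, a2 = 3, a3 = 4, a4 = 3, a5 = 2, a6 = 4. Then constraint 1: a1 - a3 = -2; constraint 2: a3 + a6 = 8; constraint 5: a4 + a2 = 6, and every other listed constraint is also met.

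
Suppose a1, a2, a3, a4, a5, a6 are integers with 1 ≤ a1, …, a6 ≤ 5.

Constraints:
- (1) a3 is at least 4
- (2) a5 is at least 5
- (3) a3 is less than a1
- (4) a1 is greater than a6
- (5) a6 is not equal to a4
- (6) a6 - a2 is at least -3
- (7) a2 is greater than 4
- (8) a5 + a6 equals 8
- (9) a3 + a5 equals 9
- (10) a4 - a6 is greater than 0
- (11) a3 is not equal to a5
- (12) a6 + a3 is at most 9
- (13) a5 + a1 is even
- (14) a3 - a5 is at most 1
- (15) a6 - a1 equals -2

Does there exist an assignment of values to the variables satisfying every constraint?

Satisfiable

Setting (a1, a2, a3, a4, a5, a6) = (5, 5, 4, 5, 5, 3) satisfies everything: constraint 6: a6 - a2 = -2; constraint 8: a5 + a6 = 8, and the others follow.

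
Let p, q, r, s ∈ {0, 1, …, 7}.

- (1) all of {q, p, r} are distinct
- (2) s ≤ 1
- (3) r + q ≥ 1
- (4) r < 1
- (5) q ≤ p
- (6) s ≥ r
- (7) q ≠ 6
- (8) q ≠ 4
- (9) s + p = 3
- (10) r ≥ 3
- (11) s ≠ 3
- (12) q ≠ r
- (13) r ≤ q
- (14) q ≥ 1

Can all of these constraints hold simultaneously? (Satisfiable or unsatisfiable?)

From constraints 6 and 10: s ≥ r ≥ 3. From constraints 5 and 14: p ≥ q ≥ 1. Hence s + p ≥ 4. But constraint 9 requires s + p = 3, and 3 < 4. Contradiction.

Unsatisfiable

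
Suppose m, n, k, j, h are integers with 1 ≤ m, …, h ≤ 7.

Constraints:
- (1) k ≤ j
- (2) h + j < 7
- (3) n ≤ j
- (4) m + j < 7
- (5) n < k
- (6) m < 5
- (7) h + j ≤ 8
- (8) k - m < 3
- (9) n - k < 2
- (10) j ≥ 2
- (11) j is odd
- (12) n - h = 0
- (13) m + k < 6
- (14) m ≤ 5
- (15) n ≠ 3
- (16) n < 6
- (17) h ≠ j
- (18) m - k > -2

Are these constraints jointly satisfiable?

Try m = 1, n = 1, k = 2, j = 5, h = 1.
Check constraint 2: h + j = 6; constraint 4: m + j = 6. The remaining constraints are straightforward to verify.

Satisfiable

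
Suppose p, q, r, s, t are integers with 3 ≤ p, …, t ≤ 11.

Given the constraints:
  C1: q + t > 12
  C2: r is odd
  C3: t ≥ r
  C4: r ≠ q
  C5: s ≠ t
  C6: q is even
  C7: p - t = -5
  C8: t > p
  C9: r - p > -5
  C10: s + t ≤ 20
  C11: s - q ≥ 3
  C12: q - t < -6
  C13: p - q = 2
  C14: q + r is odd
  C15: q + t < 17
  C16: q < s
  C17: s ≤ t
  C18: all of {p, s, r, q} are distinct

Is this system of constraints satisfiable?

Try p = 6, q = 4, r = 3, s = 9, t = 11.
Check constraint 1: q + t = 15; constraint 7: p - t = -5. The remaining constraints are straightforward to verify.

Satisfiable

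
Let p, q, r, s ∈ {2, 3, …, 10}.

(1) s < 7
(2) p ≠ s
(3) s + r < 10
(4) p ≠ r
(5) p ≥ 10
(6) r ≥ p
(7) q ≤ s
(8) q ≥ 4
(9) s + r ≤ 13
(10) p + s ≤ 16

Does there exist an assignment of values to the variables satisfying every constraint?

From constraints 7 and 8: s ≥ q ≥ 4. From constraints 5 and 6: r ≥ p ≥ 10. Hence s + r ≥ 14. But constraint 9 requires s + r ≤ 13, and 13 < 14. Contradiction.

Unsatisfiable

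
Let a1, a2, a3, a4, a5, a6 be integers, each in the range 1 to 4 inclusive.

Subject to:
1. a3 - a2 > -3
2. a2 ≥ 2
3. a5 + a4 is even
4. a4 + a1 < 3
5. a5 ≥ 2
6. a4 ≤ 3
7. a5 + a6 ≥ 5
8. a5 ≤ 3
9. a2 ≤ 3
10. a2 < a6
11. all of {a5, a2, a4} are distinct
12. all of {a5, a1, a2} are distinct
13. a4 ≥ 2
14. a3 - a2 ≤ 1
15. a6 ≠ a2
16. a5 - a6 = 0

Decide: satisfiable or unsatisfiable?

Constraints 2, 5, 6, 8, 9, and 13 confine each of a5, a2, a4 to the 2 values {2, 3}.
Constraint 11 requires all 3 of them to be distinct, but only 2 values are available — impossible by the pigeonhole principle.

Unsatisfiable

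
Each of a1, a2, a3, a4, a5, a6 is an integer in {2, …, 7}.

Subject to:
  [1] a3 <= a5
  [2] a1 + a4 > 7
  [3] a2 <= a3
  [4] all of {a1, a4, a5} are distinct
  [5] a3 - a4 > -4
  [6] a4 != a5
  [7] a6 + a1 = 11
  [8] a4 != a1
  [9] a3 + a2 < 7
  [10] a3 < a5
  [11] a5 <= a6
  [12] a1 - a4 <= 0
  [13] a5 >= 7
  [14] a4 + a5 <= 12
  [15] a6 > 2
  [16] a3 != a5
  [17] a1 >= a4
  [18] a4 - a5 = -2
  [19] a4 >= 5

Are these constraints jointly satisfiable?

From constraints 11 and 13: a6 ≥ a5 ≥ 7. From constraints 17 and 19: a1 ≥ a4 ≥ 5. Hence a6 + a1 ≥ 12. But constraint 7 requires a6 + a1 = 11, and 11 < 12. Contradiction.

Unsatisfiable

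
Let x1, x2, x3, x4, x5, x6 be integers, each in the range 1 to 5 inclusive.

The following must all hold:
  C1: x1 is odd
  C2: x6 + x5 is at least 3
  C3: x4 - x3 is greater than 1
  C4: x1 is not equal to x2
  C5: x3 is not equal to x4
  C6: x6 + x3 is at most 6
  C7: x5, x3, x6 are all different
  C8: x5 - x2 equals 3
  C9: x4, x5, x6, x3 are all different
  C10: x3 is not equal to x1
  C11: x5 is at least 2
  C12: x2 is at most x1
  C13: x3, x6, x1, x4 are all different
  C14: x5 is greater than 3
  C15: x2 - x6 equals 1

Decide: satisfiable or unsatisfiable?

Satisfiable

Try x1 = 5, x2 = 2, x3 = 2, x4 = 4, x5 = 5, x6 = 1.
Check constraint 2: x6 + x5 = 6; constraint 3: x4 - x3 = 2. The remaining constraints are straightforward to verify.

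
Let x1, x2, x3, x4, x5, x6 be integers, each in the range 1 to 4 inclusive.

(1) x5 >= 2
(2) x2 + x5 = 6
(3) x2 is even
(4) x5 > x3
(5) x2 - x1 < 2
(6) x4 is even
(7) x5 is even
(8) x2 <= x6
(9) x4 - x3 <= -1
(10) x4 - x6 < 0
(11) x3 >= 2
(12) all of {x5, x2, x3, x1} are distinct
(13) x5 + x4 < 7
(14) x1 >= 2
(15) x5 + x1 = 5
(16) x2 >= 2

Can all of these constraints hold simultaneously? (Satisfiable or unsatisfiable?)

Unsatisfiable

Constraints 1, 11, 14, and 16 confine each of x5, x2, x3, x1 to the 3 values {2, …, 4} (the domain already gives each ≤ 4).
Constraint 12 requires all 4 of them to be distinct, but only 3 values are available — impossible by the pigeonhole principle.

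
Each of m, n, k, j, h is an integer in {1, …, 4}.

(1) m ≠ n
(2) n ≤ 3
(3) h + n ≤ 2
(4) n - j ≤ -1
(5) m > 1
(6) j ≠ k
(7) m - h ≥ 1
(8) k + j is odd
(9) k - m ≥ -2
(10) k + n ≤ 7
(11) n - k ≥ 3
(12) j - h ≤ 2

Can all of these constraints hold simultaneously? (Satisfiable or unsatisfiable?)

Constraints 4, 7, 9, 11, and 12 give k − m ≥ -2, m − h ≥ 1, h − j ≥ -2, j − n ≥ 1, n − k ≥ 3.
Adding all 5 inequalities: the left sides telescope to 0, and the right sides sum to (-2) + 1 + (-2) + 1 + 3 = 1. So 0 ≥ 1, which is false.

Unsatisfiable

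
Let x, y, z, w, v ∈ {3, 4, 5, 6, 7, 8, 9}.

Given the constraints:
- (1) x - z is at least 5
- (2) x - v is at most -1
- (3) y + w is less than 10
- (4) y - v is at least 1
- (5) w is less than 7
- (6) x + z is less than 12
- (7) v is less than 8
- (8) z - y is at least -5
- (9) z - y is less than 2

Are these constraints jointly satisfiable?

Unsatisfiable

Constraints 1, 2, 4, and 8 give v − x ≥ 1, x − z ≥ 5, z − y ≥ -5, y − v ≥ 1.
Adding all 4 inequalities: the left sides telescope to 0, and the right sides sum to 1 + 5 + (-5) + 1 = 2. So 0 ≥ 2, which is false.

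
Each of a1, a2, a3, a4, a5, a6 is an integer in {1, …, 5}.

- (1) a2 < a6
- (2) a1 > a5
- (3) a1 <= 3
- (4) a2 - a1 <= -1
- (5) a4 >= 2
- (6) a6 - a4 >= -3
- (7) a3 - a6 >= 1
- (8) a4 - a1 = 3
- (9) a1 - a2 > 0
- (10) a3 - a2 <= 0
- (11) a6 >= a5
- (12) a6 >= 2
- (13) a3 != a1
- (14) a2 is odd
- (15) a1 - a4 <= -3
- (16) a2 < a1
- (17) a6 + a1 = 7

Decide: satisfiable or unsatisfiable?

Constraints 4, 6, 7, 10, and 15 give a2 − a3 ≥ 0, a3 − a6 ≥ 1, a6 − a4 ≥ -3, a4 − a1 ≥ 3, a1 − a2 ≥ 1.
Adding all 5 inequalities: the left sides telescope to 0, and the right sides sum to 0 + 1 + (-3) + 3 + 1 = 2. So 0 ≥ 2, which is false.

Unsatisfiable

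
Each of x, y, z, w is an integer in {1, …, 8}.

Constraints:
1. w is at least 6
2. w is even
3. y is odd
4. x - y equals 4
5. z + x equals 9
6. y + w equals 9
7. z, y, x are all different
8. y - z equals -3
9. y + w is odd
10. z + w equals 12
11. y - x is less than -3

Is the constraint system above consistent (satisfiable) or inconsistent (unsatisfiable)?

One satisfying assignment is x = 5, y = 1, z = 4, w = 8.
For the less obvious constraints — constraint 4: x - y = 4; constraint 5: z + x = 9; constraint 6: y + w = 9 — and the others hold by inspection.

Satisfiable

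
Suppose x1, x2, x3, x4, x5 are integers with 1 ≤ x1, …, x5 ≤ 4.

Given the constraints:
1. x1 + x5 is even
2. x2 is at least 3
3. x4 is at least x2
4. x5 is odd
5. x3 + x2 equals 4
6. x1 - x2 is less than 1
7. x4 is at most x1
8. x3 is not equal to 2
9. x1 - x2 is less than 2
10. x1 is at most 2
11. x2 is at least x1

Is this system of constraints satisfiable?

Unsatisfiable

From constraints 2 and 3: x4 ≥ x2 and x2 ≥ 3, so x4 ≥ 3. From constraints 7 and 10: x4 ≤ x1 and x1 ≤ 2, so x4 ≤ 2. But 2 < 3, so no value of x4 works.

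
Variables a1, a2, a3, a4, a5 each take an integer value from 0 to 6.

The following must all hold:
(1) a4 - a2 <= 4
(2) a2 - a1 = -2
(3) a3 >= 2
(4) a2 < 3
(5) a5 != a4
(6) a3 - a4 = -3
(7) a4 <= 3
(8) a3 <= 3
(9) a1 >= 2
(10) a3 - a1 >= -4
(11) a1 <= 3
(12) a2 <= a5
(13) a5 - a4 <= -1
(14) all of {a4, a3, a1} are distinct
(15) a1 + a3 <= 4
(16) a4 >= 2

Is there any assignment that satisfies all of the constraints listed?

Unsatisfiable

Constraints 3, 7, 8, 9, 11, and 16 confine each of a4, a3, a1 to the 2 values {2, 3}.
Constraint 14 requires all 3 of them to be distinct, but only 2 values are available — impossible by the pigeonhole principle.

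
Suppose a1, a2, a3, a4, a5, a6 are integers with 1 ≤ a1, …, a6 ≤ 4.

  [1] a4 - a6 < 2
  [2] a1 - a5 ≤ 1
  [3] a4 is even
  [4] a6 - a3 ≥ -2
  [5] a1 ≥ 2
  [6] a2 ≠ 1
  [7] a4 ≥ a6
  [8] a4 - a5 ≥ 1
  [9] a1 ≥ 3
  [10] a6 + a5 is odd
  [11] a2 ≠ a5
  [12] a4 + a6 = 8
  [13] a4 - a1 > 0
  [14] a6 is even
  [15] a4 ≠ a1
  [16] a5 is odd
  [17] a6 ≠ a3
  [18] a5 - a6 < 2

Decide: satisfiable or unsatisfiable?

Satisfiable

The assignment a1 = 3, a2 = 2, a3 = 3, a4 = 4, a5 = 3, a6 = 4 works:
  constraint 1 holds since a4 - a6 = 0.
  constraint 2 holds since a1 - a5 = 0.
The rest check out directly.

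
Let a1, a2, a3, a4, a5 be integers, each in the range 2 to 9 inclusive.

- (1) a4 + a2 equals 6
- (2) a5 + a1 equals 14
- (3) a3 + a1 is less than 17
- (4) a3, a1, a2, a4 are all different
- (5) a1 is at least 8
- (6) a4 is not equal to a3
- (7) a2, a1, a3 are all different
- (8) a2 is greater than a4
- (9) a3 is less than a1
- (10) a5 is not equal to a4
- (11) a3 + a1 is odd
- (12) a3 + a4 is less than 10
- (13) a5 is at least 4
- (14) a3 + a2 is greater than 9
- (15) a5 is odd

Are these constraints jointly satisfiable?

Setting (a1, a2, a3, a4, a5) = (9, 4, 6, 2, 5) satisfies everything: constraint 1: a4 + a2 = 6; constraint 2: a5 + a1 = 14, and the others follow.

Satisfiable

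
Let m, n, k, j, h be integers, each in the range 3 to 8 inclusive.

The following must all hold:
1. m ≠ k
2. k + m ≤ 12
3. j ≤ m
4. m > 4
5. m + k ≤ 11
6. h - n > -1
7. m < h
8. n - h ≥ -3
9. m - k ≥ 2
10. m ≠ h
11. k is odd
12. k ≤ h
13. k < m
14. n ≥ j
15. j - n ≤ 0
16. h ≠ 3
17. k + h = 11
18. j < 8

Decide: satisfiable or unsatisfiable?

Try m = 7, n = 8, k = 3, j = 6, h = 8.
Check constraint 2: k + m = 10; constraint 5: m + k = 10. The remaining constraints are straightforward to verify.

Satisfiable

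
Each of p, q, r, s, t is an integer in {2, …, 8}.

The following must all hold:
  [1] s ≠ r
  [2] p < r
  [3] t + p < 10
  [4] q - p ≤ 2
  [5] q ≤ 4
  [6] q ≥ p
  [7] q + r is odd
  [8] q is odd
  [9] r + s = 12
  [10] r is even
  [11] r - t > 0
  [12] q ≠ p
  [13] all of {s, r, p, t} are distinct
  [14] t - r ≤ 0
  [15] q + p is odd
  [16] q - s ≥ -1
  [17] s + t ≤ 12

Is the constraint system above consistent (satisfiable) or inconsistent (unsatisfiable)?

Take p = 2, q = 3, r = 8, s = 4, t = 7. Then constraint 3: t + p = 9; constraint 4: q - p = 1, and every other listed constraint is also met.

Satisfiable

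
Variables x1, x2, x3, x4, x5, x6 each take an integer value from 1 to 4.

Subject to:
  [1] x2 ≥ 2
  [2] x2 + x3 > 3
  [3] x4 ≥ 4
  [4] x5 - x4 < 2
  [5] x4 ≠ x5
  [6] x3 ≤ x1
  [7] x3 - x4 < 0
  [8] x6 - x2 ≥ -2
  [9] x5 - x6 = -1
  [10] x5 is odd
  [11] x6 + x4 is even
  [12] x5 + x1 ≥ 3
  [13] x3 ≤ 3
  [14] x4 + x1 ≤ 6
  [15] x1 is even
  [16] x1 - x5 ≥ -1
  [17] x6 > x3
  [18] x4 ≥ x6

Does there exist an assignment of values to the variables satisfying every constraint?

Satisfiable

Try x1 = 2, x2 = 4, x3 = 1, x4 = 4, x5 = 3, x6 = 4.
Check constraint 2: x2 + x3 = 5; constraint 4: x5 - x4 = -1; constraint 7: x3 - x4 = -3. The remaining constraints are straightforward to verify.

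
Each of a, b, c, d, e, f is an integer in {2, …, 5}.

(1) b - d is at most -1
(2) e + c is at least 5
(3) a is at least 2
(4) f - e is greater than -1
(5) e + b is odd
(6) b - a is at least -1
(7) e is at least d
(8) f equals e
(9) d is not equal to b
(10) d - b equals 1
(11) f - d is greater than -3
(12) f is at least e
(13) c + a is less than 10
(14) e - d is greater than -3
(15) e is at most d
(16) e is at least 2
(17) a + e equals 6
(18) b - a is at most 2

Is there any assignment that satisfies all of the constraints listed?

Satisfiable

The assignment a = 3, b = 2, c = 4, d = 3, e = 3, f = 3 works:
  constraint 1 holds since b - d = -1.
  constraint 2 holds since e + c = 7.
  constraint 4 holds since f - e = 0.
The rest check out directly.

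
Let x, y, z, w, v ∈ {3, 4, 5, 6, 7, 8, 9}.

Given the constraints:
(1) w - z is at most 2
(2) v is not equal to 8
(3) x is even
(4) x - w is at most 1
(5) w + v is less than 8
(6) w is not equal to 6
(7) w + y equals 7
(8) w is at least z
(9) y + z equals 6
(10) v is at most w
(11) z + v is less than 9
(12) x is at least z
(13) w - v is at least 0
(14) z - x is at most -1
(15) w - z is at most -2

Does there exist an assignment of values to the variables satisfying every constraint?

Constraints 4, 14, and 15 give z − w ≥ 2, w − x ≥ -1, x − z ≥ 1.
Adding all 3 inequalities: the left sides telescope to 0, and the right sides sum to 2 + (-1) + 1 = 2. So 0 ≥ 2, which is false.

Unsatisfiable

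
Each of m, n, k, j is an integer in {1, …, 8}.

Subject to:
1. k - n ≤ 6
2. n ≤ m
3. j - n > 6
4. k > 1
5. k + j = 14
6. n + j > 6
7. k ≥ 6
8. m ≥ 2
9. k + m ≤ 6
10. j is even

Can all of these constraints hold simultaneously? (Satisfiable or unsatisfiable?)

From constraint 7: k ≥ 6. From constraint 8: m ≥ 2. Hence k + m ≥ 8. But constraint 9 requires k + m ≤ 6, and 6 < 8. Contradiction.

Unsatisfiable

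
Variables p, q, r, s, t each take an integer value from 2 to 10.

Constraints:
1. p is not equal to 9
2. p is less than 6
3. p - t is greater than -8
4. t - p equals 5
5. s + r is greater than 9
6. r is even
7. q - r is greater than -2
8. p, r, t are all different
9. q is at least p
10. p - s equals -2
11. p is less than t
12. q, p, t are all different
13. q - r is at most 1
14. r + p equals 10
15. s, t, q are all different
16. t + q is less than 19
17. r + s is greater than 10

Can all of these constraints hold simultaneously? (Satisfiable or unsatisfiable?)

One satisfying assignment is p = 4, q = 7, r = 6, s = 6, t = 9.
For the less obvious constraints — constraint 3: p - t = -5; constraint 4: t - p = 5 — and the others hold by inspection.

Satisfiable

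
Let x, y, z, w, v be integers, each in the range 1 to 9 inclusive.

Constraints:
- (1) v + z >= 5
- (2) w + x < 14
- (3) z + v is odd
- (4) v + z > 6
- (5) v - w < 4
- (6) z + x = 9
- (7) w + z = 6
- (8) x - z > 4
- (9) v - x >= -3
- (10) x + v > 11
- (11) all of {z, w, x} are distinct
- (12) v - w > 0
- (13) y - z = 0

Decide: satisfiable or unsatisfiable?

Satisfiable

One satisfying assignment is x = 8, y = 1, z = 1, w = 5, v = 6.
For the less obvious constraints — constraint 1: v + z = 7; constraint 2: w + x = 13 — and the others hold by inspection.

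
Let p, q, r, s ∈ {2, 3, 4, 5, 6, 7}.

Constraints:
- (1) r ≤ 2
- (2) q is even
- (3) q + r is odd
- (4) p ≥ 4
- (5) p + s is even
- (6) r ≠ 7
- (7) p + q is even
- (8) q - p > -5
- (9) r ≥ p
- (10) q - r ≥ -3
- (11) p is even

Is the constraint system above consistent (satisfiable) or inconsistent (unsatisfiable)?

Unsatisfiable

From constraints 4 and 9: r ≥ p and p ≥ 4, so r ≥ 4. From constraint 1: r ≤ 2. But 2 < 4, so no value of r works.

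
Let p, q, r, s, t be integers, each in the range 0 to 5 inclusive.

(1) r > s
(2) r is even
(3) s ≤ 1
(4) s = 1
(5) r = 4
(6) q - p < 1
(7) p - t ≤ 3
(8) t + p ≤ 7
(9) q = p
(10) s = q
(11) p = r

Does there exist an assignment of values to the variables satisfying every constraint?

Unsatisfiable

Constraint 4 fixes s = 1 and constraint 5 fixes r = 4. Constraints 9, 10, and 11 give s = q = p = r, so s = r. But 1 ≠ 4 — contradiction.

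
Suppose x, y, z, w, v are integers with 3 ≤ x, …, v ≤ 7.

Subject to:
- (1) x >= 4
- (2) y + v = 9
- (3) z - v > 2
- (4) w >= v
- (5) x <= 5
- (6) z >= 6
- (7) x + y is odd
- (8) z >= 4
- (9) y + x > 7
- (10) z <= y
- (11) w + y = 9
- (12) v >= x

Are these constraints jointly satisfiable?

From constraints 6 and 10: y ≥ z ≥ 6. From constraints 1 and 12: v ≥ x ≥ 4. Hence y + v ≥ 10. But constraint 2 requires y + v = 9, and 9 < 10. Contradiction.

Unsatisfiable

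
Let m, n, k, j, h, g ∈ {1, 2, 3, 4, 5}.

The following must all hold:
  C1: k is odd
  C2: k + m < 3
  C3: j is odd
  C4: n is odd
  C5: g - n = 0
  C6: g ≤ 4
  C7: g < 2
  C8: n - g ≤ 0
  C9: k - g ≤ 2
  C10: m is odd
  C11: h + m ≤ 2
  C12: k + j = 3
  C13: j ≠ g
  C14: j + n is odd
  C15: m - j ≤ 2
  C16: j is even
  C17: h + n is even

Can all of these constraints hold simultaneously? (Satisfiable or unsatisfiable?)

Constraint 3 makes j odd and constraint 4 makes n odd, so j + n must be even. Constraint 14 says j + n is odd — contradiction.

Unsatisfiable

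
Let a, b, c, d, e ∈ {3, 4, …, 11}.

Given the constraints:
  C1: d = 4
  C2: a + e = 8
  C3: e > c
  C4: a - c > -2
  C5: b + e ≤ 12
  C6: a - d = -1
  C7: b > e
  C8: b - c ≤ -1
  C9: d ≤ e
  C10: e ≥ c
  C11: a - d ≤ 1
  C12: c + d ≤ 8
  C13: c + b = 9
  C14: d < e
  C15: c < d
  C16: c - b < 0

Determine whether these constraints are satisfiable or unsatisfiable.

Unsatisfiable

Constraints 7, 8, 14, and 15 give e < b, b < c, c < d, d < e. Chaining: e < b < c < d < e, which forces e < e — impossible.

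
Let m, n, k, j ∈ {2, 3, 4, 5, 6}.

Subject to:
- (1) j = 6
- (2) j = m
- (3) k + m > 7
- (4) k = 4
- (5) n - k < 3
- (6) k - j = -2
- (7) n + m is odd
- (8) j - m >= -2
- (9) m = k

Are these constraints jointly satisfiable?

Unsatisfiable

Constraint 1 fixes j = 6 and constraint 4 fixes k = 4. Constraints 2 and 9 give j = m = k, so j = k. But 6 ≠ 4 — contradiction.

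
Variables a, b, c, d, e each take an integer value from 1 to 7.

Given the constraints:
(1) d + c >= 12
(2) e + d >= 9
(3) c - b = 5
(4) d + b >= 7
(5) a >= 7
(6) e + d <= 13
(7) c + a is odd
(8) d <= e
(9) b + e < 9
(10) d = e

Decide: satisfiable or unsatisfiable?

Setting (a, b, c, d, e) = (7, 1, 6, 6, 6) satisfies everything: constraint 1: d + c = 12; constraint 2: e + d = 12, and the others follow.

Satisfiable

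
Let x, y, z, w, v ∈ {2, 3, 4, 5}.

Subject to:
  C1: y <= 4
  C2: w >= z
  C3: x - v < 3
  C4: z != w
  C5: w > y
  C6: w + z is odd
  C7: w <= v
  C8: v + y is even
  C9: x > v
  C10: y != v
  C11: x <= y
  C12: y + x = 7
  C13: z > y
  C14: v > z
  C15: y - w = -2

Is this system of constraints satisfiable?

Unsatisfiable

Constraints 2, 7, 9, 11, and 13 give w ≤ v, v < x, x ≤ y, y < z, z ≤ w. Chaining: w ≤ v < x ≤ y < z ≤ w, which forces w < w — impossible.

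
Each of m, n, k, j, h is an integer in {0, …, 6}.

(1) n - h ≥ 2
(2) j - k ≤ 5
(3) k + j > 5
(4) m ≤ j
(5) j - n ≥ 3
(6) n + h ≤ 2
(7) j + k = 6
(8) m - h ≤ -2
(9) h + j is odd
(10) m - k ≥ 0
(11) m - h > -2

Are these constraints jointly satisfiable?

Constraints 1, 2, 5, 8, and 10 give k − j ≥ -5, j − n ≥ 3, n − h ≥ 2, h − m ≥ 2, m − k ≥ 0.
Adding all 5 inequalities: the left sides telescope to 0, and the right sides sum to (-5) + 3 + 2 + 2 + 0 = 2. So 0 ≥ 2, which is false.

Unsatisfiable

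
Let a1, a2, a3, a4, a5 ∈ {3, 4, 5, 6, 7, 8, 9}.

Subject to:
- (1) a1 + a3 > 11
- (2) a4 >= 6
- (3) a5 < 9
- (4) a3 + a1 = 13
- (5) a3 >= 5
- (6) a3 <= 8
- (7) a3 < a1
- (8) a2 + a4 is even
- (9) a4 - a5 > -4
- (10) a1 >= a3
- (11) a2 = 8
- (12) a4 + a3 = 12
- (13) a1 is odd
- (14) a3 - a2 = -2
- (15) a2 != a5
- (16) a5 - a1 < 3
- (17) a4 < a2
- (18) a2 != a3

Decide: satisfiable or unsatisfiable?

Satisfiable

The assignment a1 = 7, a2 = 8, a3 = 6, a4 = 6, a5 = 7 works:
  constraint 1 holds since a1 + a3 = 13.
  constraint 4 holds since a3 + a1 = 13.
  constraint 9 holds since a4 - a5 = -1.
The rest check out directly.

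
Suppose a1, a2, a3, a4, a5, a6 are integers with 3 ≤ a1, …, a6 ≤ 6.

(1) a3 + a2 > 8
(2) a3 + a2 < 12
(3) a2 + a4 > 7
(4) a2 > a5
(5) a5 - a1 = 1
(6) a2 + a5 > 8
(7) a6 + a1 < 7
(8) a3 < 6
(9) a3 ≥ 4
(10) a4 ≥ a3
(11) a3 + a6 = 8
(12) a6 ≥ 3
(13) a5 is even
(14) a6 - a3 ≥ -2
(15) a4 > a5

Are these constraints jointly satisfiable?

Satisfiable

Setting (a1, a2, a3, a4, a5, a6) = (3, 5, 5, 5, 4, 3) satisfies everything: constraint 1: a3 + a2 = 10; constraint 2: a3 + a2 = 10, and the others follow.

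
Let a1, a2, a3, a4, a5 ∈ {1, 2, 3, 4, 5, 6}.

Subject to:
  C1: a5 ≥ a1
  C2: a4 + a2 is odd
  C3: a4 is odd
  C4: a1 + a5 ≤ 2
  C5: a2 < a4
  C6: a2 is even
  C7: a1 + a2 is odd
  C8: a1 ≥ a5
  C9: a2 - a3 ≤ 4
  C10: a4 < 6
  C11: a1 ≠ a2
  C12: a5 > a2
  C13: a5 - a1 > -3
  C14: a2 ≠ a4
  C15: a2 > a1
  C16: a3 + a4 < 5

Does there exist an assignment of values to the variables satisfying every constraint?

Unsatisfiable

Constraints 8, 12, and 15 give a5 ≤ a1, a1 < a2, a2 < a5. Chaining: a5 ≤ a1 < a2 < a5, which forces a5 < a5 — impossible.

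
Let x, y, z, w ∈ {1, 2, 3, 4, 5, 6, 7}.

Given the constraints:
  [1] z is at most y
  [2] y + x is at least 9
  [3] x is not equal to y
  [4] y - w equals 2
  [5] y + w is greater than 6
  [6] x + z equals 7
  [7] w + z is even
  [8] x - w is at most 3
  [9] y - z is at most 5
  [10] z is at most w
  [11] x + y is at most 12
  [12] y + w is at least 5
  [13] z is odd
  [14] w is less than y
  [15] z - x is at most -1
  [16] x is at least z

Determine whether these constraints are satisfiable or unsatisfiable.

Satisfiable

Setting (x, y, z, w) = (4, 5, 3, 3) satisfies everything: constraint 2: y + x = 9; constraint 4: y - w = 2, and the others follow.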